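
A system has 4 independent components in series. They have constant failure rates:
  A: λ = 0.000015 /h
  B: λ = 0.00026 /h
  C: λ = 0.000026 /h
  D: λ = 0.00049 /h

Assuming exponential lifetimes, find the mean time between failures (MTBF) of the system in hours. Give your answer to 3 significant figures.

Series of exponential components: λ_sys = Σ λ_i
λ_sys = 0.000015 + 0.00026 + 0.000026 + 0.00049 = 7.9100e-04 /h
MTBF = 1 / λ_sys = 1260 h

1260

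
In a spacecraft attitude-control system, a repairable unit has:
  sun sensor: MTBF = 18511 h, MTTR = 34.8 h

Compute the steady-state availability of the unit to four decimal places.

A(sun sensor) = MTBF/(MTBF+MTTR) = 18511/(18511+34.8) = 0.9981

0.9981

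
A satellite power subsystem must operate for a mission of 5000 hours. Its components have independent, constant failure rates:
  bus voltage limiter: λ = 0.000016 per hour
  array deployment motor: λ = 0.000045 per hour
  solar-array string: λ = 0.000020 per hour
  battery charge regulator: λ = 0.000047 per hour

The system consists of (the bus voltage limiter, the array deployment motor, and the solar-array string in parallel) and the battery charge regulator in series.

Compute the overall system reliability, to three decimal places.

0.789

R(bus voltage limiter) = exp(−0.000016 × 5000) = 0.92312
R(array deployment motor) = exp(−0.000045 × 5000) = 0.79852
R(solar-array string) = exp(−0.000020 × 5000) = 0.90484
R(battery charge regulator) = exp(−0.000047 × 5000) = 0.79057
Parallel (bus voltage limiter, array deployment motor, and solar-array string): 1 − (1 − 0.92312)(1 − 0.79852)(1 − 0.90484) = 0.99853
Series ([0.99853] and battery charge regulator): 0.99853 × 0.79057 = 0.789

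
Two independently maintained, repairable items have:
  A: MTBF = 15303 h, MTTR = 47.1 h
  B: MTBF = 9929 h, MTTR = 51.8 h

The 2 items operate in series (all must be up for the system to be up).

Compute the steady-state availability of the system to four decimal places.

A(A) = MTBF/(MTBF+MTTR) = 15303/(15303+47.1) = 0.996932
A(B) = MTBF/(MTBF+MTTR) = 9929/(9929+51.8) = 0.994810
Series availability: 0.996932 × 0.994810 = 0.9918

0.9918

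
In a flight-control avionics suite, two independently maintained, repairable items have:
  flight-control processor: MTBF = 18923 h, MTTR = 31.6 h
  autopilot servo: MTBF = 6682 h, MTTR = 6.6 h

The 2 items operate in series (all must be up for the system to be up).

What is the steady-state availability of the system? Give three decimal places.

0.997

A(flight-control processor) = MTBF/(MTBF+MTTR) = 18923/(18923+31.6) = 0.998333
A(autopilot servo) = MTBF/(MTBF+MTTR) = 6682/(6682+6.6) = 0.999013
Series availability: 0.998333 × 0.999013 = 0.997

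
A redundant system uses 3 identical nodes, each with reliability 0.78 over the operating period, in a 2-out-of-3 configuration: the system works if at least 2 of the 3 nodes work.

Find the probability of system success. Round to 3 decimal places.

R = Σ_{i=2}^{3} C(3,i) p^i (1−p)^{3−i} with p = 0.78
C(3,2)·0.78^2·0.22^1 = 0.40154
C(3,3)·0.78^3·0.22^0 = 0.47455
Sum = 0.876

0.876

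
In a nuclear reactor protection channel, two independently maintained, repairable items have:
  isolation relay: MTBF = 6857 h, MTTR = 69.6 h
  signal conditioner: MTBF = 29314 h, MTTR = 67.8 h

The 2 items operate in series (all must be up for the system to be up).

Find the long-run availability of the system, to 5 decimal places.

A(isolation relay) = MTBF/(MTBF+MTTR) = 6857/(6857+69.6) = 0.989952
A(signal conditioner) = MTBF/(MTBF+MTTR) = 29314/(29314+67.8) = 0.997692
Series availability: 0.989952 × 0.997692 = 0.98767

0.98767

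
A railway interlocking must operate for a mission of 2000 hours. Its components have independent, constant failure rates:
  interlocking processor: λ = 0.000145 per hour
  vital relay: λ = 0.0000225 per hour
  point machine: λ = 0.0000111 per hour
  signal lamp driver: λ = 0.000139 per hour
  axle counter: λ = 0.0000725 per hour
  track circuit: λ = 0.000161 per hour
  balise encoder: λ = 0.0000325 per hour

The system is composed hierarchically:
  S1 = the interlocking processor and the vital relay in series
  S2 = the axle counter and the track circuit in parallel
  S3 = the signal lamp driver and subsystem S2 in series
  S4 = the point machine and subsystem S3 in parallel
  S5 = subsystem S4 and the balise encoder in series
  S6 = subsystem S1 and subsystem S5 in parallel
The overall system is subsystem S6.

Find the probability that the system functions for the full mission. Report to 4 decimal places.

R(interlocking processor) = exp(−0.000145 × 2000) = 0.748264
R(vital relay) = exp(−0.0000225 × 2000) = 0.955997
R(point machine) = exp(−0.0000111 × 2000) = 0.978045
R(signal lamp driver) = exp(−0.000139 × 2000) = 0.757297
R(axle counter) = exp(−0.0000725 × 2000) = 0.865022
R(track circuit) = exp(−0.000161 × 2000) = 0.724698
R(balise encoder) = exp(−0.0000325 × 2000) = 0.937067
Series (interlocking processor and vital relay): 0.748264 × 0.955997 = 0.715338
Parallel (axle counter and track circuit): 1 − (1 − 0.865022)(1 − 0.724698) = 0.962840
Series (signal lamp driver and [0.962840]): 0.757297 × 0.962840 = 0.729156
Parallel (point machine and [0.729156]): 1 − (1 − 0.978045)(1 − 0.729156) = 0.994054
Series ([0.994054] and balise encoder): 0.994054 × 0.937067 = 0.931495
Parallel ([0.715338] and [0.931495]): 1 − (1 − 0.715338)(1 − 0.931495) = 0.9805

0.9805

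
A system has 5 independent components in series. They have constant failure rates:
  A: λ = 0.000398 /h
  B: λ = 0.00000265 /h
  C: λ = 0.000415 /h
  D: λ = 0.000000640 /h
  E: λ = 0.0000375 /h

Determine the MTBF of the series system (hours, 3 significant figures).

Series of exponential components: λ_sys = Σ λ_i
λ_sys = 0.000398 + 0.00000265 + 0.000415 + 0.000000640 + 0.0000375 = 8.5379e-04 /h
MTBF = 1 / λ_sys = 1170 h

1170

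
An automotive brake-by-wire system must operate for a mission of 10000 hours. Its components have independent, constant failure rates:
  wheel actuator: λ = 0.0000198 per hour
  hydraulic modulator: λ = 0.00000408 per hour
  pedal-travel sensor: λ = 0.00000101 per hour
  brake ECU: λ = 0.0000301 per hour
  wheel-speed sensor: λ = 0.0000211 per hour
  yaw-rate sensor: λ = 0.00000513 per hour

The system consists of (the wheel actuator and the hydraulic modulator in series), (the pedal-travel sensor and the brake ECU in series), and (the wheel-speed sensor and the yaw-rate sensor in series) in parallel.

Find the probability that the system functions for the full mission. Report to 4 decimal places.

R(wheel actuator) = exp(−0.0000198 × 10000) = 0.820370
R(hydraulic modulator) = exp(−0.00000408 × 10000) = 0.960021
R(pedal-travel sensor) = exp(−0.00000101 × 10000) = 0.989951
R(brake ECU) = exp(−0.0000301 × 10000) = 0.740078
R(wheel-speed sensor) = exp(−0.0000211 × 10000) = 0.809774
R(yaw-rate sensor) = exp(−0.00000513 × 10000) = 0.949994
Series (wheel actuator and hydraulic modulator): 0.820370 × 0.960021 = 0.787572
Series (pedal-travel sensor and brake ECU): 0.989951 × 0.740078 = 0.732641
Series (wheel-speed sensor and yaw-rate sensor): 0.809774 × 0.949994 = 0.769280
Parallel ([0.787572], [0.732641], and [0.769280]): 1 − (1 − 0.787572)(1 − 0.732641)(1 − 0.769280) = 0.9869

0.9869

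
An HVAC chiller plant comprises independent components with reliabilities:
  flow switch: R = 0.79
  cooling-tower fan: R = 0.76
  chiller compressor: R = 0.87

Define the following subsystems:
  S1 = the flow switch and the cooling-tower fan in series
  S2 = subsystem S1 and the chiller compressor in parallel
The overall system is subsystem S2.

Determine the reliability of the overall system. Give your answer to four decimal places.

0.9481

Series (flow switch and cooling-tower fan): 0.790000 × 0.760000 = 0.600400
Parallel ([0.600400] and chiller compressor): 1 − (1 − 0.600400)(1 − 0.870000) = 0.9481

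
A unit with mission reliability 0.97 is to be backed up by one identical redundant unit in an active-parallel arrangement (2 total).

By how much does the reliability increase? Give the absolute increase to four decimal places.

0.0291

R_before = 0.97
R_after = 1 − (1 − 0.97)^2 = 0.9991
ΔR = 0.9991 − 0.97 = 0.0291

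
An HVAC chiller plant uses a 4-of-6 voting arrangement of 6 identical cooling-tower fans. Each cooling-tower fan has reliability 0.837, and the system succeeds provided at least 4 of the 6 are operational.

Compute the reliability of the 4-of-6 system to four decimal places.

R = Σ_{i=4}^{6} C(6,i) p^i (1−p)^{6−i} with p = 0.837
C(6,4)·0.837^4·0.163^2 = 0.195600
C(6,5)·0.837^5·0.163^1 = 0.401759
C(6,6)·0.837^6·0.163^0 = 0.343837
Sum = 0.9412

0.9412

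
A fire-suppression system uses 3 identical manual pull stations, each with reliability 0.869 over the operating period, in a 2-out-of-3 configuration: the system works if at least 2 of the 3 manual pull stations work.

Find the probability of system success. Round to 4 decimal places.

0.9530

R = Σ_{i=2}^{3} C(3,i) p^i (1−p)^{3−i} with p = 0.869
C(3,2)·0.869^2·0.131^1 = 0.296778
C(3,3)·0.869^3·0.131^0 = 0.656235
Sum = 0.9530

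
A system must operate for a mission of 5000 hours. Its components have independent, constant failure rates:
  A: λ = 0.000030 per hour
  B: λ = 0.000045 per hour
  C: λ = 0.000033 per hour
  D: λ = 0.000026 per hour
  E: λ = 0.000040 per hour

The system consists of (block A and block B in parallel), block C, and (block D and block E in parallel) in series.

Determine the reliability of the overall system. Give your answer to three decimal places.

R(A) = exp(−0.000030 × 5000) = 0.86071
R(B) = exp(−0.000045 × 5000) = 0.79852
R(C) = exp(−0.000033 × 5000) = 0.84789
R(D) = exp(−0.000026 × 5000) = 0.87810
R(E) = exp(−0.000040 × 5000) = 0.81873
Parallel (A and B): 1 − (1 − 0.86071)(1 − 0.79852) = 0.97194
Parallel (D and E): 1 − (1 − 0.87810)(1 − 0.81873) = 0.97790
Series ([0.97194], C, and [0.97790]): 0.97194 × 0.84789 × 0.97790 = 0.806

0.806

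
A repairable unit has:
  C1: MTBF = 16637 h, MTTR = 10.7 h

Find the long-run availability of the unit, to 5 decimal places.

A(C1) = MTBF/(MTBF+MTTR) = 16637/(16637+10.7) = 0.99936

0.99936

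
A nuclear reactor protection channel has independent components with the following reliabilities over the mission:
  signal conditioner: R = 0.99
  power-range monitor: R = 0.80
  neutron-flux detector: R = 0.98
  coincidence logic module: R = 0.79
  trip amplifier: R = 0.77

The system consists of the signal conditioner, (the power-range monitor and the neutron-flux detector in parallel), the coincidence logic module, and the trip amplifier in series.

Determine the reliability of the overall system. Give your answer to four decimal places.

Parallel (power-range monitor and neutron-flux detector): 1 − (1 − 0.800000)(1 − 0.980000) = 0.996000
Series (signal conditioner, [0.996000], coincidence logic module, and trip amplifier): 0.990000 × 0.996000 × 0.790000 × 0.770000 = 0.5998

0.5998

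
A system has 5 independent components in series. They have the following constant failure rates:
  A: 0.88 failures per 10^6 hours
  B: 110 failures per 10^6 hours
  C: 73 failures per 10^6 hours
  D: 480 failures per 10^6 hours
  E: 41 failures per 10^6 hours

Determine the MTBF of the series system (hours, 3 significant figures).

1420

Series of exponential components: λ_sys = Σ λ_i
λ_sys = 0.00000088 + 0.00011 + 0.000073 + 0.00048 + 0.000041 = 7.0488e-04 /h
MTBF = 1 / λ_sys = 1420 h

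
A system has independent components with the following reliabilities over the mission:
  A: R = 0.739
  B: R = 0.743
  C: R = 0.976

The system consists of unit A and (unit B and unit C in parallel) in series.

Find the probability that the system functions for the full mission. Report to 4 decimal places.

0.7344

Parallel (B and C): 1 − (1 − 0.743000)(1 − 0.976000) = 0.993832
Series (A and [0.993832]): 0.739000 × 0.993832 = 0.7344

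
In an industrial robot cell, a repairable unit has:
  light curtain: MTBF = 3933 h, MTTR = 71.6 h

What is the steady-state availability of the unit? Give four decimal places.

A(light curtain) = MTBF/(MTBF+MTTR) = 3933/(3933+71.6) = 0.9821

0.9821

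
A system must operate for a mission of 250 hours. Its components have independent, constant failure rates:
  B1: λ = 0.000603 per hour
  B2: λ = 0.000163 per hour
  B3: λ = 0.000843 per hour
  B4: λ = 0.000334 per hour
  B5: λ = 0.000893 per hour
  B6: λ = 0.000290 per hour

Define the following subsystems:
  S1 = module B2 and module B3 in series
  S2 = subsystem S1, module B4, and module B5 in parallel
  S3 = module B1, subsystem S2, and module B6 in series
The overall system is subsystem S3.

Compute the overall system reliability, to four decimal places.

0.7971

R(B1) = exp(−0.000603 × 250) = 0.860063
R(B2) = exp(−0.000163 × 250) = 0.960069
R(B3) = exp(−0.000843 × 250) = 0.809977
R(B4) = exp(−0.000334 × 250) = 0.919891
R(B5) = exp(−0.000893 × 250) = 0.799915
R(B6) = exp(−0.000290 × 250) = 0.930066
Series (B2 and B3): 0.960069 × 0.809977 = 0.777634
Parallel ([0.777634], B4, and B5): 1 − (1 − 0.777634)(1 − 0.919891)(1 − 0.799915) = 0.996436
Series (B1, [0.996436], and B6): 0.860063 × 0.996436 × 0.930066 = 0.7971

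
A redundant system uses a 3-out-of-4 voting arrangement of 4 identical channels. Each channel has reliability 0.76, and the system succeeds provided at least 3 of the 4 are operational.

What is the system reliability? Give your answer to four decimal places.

R = Σ_{i=3}^{4} C(4,i) p^i (1−p)^{4−i} with p = 0.76
C(4,3)·0.76^3·0.24^1 = 0.421417
C(4,4)·0.76^4·0.24^0 = 0.333622
Sum = 0.7550

0.7550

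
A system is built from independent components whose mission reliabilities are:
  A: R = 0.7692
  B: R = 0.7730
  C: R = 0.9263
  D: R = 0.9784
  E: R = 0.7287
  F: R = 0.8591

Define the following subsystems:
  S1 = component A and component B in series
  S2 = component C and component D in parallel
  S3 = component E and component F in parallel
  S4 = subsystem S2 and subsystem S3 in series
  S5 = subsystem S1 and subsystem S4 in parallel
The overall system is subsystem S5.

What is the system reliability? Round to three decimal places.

0.984

Series (A and B): 0.76920 × 0.77300 = 0.59459
Parallel (C and D): 1 − (1 − 0.92630)(1 − 0.97840) = 0.99841
Parallel (E and F): 1 − (1 − 0.72870)(1 − 0.85910) = 0.96177
Series ([0.99841] and [0.96177]): 0.99841 × 0.96177 = 0.96024
Parallel ([0.59459] and [0.96024]): 1 − (1 − 0.59459)(1 − 0.96024) = 0.984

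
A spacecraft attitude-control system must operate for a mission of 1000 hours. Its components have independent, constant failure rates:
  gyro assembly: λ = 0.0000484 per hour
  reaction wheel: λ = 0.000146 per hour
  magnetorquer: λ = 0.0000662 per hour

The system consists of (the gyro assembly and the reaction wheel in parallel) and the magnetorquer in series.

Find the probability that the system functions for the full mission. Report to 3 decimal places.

0.930

R(gyro assembly) = exp(−0.0000484 × 1000) = 0.95275
R(reaction wheel) = exp(−0.000146 × 1000) = 0.86416
R(magnetorquer) = exp(−0.0000662 × 1000) = 0.93594
Parallel (gyro assembly and reaction wheel): 1 − (1 − 0.95275)(1 − 0.86416) = 0.99358
Series ([0.99358] and magnetorquer): 0.99358 × 0.93594 = 0.930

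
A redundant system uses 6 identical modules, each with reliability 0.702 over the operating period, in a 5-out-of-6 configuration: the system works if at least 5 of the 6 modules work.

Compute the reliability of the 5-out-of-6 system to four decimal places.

0.4245

R = Σ_{i=5}^{6} C(6,i) p^i (1−p)^{6−i} with p = 0.702
C(6,5)·0.702^5·0.298^1 = 0.304827
C(6,6)·0.702^6·0.298^0 = 0.119680
Sum = 0.4245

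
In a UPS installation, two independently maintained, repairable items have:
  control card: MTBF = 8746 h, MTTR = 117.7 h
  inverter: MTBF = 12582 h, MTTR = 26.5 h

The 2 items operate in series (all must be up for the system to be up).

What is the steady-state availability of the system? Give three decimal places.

0.985

A(control card) = MTBF/(MTBF+MTTR) = 8746/(8746+117.7) = 0.986721
A(inverter) = MTBF/(MTBF+MTTR) = 12582/(12582+26.5) = 0.997898
Series availability: 0.986721 × 0.997898 = 0.985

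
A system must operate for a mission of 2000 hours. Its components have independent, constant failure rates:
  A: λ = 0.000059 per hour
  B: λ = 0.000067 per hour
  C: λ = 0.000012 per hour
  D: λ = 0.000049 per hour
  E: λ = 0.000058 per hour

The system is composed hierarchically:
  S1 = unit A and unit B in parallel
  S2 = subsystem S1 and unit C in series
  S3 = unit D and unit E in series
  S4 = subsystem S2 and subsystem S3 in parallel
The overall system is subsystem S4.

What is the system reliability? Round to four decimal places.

0.9928

R(A) = exp(−0.000059 × 2000) = 0.888696
R(B) = exp(−0.000067 × 2000) = 0.874590
R(C) = exp(−0.000012 × 2000) = 0.976286
R(D) = exp(−0.000049 × 2000) = 0.906649
R(E) = exp(−0.000058 × 2000) = 0.890475
Parallel (A and B): 1 − (1 − 0.888696)(1 − 0.874590) = 0.986041
Series ([0.986041] and C): 0.986041 × 0.976286 = 0.962658
Series (D and E): 0.906649 × 0.890475 = 0.807348
Parallel ([0.962658] and [0.807348]): 1 − (1 − 0.962658)(1 − 0.807348) = 0.9928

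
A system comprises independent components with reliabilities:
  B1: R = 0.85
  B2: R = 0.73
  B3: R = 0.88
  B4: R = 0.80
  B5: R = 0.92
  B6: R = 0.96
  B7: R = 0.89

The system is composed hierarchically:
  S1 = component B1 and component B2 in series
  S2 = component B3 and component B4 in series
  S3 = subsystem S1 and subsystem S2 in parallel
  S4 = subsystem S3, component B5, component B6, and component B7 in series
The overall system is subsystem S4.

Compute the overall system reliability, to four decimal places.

Series (B1 and B2): 0.850000 × 0.730000 = 0.620500
Series (B3 and B4): 0.880000 × 0.800000 = 0.704000
Parallel ([0.620500] and [0.704000]): 1 − (1 − 0.620500)(1 − 0.704000) = 0.887668
Series ([0.887668], B5, B6, and B7): 0.887668 × 0.920000 × 0.960000 × 0.890000 = 0.6977

0.6977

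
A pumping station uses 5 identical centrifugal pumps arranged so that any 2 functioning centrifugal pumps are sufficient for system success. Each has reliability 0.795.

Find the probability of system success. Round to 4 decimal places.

R = Σ_{i=2}^{5} C(5,i) p^i (1−p)^{5−i} with p = 0.795
C(5,2)·0.795^2·0.205^3 = 0.054450
C(5,3)·0.795^3·0.205^2 = 0.211159
C(5,4)·0.795^4·0.205^1 = 0.409442
C(5,5)·0.795^5·0.205^0 = 0.317567
Sum = 0.9926

0.9926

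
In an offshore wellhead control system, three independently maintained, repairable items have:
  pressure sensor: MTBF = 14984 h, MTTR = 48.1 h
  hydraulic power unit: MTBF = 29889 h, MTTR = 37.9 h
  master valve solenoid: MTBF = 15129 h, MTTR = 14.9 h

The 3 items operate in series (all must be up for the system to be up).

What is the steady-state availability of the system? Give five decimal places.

A(pressure sensor) = MTBF/(MTBF+MTTR) = 14984/(14984+48.1) = 0.996800
A(hydraulic power unit) = MTBF/(MTBF+MTTR) = 29889/(29889+37.9) = 0.998734
A(master valve solenoid) = MTBF/(MTBF+MTTR) = 15129/(15129+14.9) = 0.999016
Series availability: 0.996800 × 0.998734 × 0.999016 = 0.99456

0.99456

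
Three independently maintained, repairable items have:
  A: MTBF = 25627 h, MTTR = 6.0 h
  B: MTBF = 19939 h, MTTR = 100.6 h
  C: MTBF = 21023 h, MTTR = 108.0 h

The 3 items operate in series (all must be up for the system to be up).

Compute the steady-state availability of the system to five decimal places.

0.98966

A(A) = MTBF/(MTBF+MTTR) = 25627/(25627+6.0) = 0.999766
A(B) = MTBF/(MTBF+MTTR) = 19939/(19939+100.6) = 0.994980
A(C) = MTBF/(MTBF+MTTR) = 21023/(21023+108.0) = 0.994889
Series availability: 0.999766 × 0.994980 × 0.994889 = 0.98966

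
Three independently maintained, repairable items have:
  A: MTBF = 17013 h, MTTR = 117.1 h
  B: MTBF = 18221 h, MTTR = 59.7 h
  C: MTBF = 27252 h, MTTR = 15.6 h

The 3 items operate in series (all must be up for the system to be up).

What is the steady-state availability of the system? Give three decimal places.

A(A) = MTBF/(MTBF+MTTR) = 17013/(17013+117.1) = 0.993164
A(B) = MTBF/(MTBF+MTTR) = 18221/(18221+59.7) = 0.996734
A(C) = MTBF/(MTBF+MTTR) = 27252/(27252+15.6) = 0.999428
Series availability: 0.993164 × 0.996734 × 0.999428 = 0.989

0.989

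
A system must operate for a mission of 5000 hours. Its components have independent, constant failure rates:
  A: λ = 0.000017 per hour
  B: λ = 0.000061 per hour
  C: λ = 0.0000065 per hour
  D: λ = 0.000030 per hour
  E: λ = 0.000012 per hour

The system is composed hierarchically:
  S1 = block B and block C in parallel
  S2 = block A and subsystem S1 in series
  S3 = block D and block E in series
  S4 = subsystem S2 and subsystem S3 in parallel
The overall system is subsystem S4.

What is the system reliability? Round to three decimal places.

0.983

R(A) = exp(−0.000017 × 5000) = 0.91851
R(B) = exp(−0.000061 × 5000) = 0.73712
R(C) = exp(−0.0000065 × 5000) = 0.96802
R(D) = exp(−0.000030 × 5000) = 0.86071
R(E) = exp(−0.000012 × 5000) = 0.94176
Parallel (B and C): 1 − (1 − 0.73712)(1 − 0.96802) = 0.99159
Series (A and [0.99159]): 0.91851 × 0.99159 = 0.91079
Series (D and E): 0.86071 × 0.94176 = 0.81058
Parallel ([0.91079] and [0.81058]): 1 − (1 − 0.91079)(1 − 0.81058) = 0.983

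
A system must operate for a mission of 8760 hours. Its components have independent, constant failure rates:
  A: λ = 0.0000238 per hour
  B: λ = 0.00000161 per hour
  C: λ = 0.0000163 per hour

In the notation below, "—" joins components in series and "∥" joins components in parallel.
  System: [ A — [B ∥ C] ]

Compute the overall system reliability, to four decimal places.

0.8103

R(A) = exp(−0.0000238 × 8760) = 0.811811
R(B) = exp(−0.00000161 × 8760) = 0.985995
R(C) = exp(−0.0000163 × 8760) = 0.866938
Parallel (B and C): 1 − (1 − 0.985995)(1 − 0.866938) = 0.998136
Series (A and [0.998136]): 0.811811 × 0.998136 = 0.8103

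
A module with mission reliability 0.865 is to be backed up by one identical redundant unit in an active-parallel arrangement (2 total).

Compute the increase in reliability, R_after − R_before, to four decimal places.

R_before = 0.865
R_after = 1 − (1 − 0.865)^2 = 0.9818
ΔR = 0.9818 − 0.865 = 0.1168

0.1168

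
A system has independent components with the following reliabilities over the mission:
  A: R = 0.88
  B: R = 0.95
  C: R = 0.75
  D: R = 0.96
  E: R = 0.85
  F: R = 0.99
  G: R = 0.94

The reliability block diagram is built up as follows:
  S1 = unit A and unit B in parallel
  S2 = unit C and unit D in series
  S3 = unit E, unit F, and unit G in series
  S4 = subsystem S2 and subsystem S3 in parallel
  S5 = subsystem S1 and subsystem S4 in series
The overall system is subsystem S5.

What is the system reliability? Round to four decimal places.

0.9358

Parallel (A and B): 1 − (1 − 0.880000)(1 − 0.950000) = 0.994000
Series (C and D): 0.750000 × 0.960000 = 0.720000
Series (E, F, and G): 0.850000 × 0.990000 × 0.940000 = 0.791010
Parallel ([0.720000] and [0.791010]): 1 − (1 − 0.720000)(1 − 0.791010) = 0.941483
Series ([0.994000] and [0.941483]): 0.994000 × 0.941483 = 0.9358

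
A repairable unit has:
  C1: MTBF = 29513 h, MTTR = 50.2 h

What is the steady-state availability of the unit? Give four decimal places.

A(C1) = MTBF/(MTBF+MTTR) = 29513/(29513+50.2) = 0.9983

0.9983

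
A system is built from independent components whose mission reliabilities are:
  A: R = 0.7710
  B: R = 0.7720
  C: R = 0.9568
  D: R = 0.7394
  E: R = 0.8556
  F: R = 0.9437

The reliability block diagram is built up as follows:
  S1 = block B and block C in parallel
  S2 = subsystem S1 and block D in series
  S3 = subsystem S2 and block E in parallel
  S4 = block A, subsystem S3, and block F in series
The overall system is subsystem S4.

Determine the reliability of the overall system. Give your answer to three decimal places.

0.699

Parallel (B and C): 1 − (1 − 0.77200)(1 − 0.95680) = 0.99015
Series ([0.99015] and D): 0.99015 × 0.73940 = 0.73212
Parallel ([0.73212] and E): 1 − (1 − 0.73212)(1 − 0.85560) = 0.96132
Series (A, [0.96132], and F): 0.77100 × 0.96132 × 0.94370 = 0.699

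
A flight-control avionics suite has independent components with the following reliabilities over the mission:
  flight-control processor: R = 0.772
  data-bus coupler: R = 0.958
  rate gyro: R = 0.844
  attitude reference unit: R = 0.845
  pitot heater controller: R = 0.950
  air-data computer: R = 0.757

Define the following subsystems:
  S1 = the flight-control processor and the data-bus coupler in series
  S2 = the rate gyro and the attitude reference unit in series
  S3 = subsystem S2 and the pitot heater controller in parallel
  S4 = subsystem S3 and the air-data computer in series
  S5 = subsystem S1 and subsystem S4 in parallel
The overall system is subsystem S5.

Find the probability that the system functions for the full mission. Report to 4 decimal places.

0.9339

Series (flight-control processor and data-bus coupler): 0.772000 × 0.958000 = 0.739576
Series (rate gyro and attitude reference unit): 0.844000 × 0.845000 = 0.713180
Parallel ([0.713180] and pitot heater controller): 1 − (1 − 0.713180)(1 − 0.950000) = 0.985659
Series ([0.985659] and air-data computer): 0.985659 × 0.757000 = 0.746144
Parallel ([0.739576] and [0.746144]): 1 − (1 − 0.739576)(1 − 0.746144) = 0.9339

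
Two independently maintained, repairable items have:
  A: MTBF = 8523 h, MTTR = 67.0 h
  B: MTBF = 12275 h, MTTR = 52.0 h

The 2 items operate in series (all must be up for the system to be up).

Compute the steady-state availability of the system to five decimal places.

A(A) = MTBF/(MTBF+MTTR) = 8523/(8523+67.0) = 0.992200
A(B) = MTBF/(MTBF+MTTR) = 12275/(12275+52.0) = 0.995782
Series availability: 0.992200 × 0.995782 = 0.98801

0.98801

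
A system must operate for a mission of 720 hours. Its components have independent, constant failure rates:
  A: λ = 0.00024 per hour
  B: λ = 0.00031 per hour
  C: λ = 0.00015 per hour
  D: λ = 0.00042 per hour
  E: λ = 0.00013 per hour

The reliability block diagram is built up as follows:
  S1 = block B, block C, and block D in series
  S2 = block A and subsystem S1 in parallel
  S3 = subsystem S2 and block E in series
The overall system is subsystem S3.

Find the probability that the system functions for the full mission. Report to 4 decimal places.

R(A) = exp(−0.00024 × 720) = 0.841306
R(B) = exp(−0.00031 × 720) = 0.799955
R(C) = exp(−0.00015 × 720) = 0.897628
R(D) = exp(−0.00042 × 720) = 0.739042
R(E) = exp(−0.00013 × 720) = 0.910647
Series (B, C, and D): 0.799955 × 0.897628 × 0.739042 = 0.530678
Parallel (A and [0.530678]): 1 − (1 − 0.841306)(1 − 0.530678) = 0.925521
Series ([0.925521] and E): 0.925521 × 0.910647 = 0.8428

0.8428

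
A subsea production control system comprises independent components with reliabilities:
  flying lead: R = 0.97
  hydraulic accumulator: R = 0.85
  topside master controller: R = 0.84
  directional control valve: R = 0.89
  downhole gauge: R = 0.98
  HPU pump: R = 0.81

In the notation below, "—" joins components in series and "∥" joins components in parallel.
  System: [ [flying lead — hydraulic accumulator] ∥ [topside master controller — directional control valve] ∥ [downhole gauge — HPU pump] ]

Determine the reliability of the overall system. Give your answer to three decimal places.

Series (flying lead and hydraulic accumulator): 0.97000 × 0.85000 = 0.82450
Series (topside master controller and directional control valve): 0.84000 × 0.89000 = 0.74760
Series (downhole gauge and HPU pump): 0.98000 × 0.81000 = 0.79380
Parallel ([0.82450], [0.74760], and [0.79380]): 1 − (1 − 0.82450)(1 − 0.74760)(1 − 0.79380) = 0.991

0.991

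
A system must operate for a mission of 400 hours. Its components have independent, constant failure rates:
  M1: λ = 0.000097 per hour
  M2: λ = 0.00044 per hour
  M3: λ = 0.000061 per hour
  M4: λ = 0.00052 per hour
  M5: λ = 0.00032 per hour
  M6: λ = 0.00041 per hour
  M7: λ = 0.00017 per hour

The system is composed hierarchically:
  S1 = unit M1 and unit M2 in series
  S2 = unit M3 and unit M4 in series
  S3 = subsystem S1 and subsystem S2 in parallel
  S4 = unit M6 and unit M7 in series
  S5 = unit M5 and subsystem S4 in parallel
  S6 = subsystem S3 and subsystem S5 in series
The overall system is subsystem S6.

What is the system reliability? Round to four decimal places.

R(M1) = exp(−0.000097 × 400) = 0.961943
R(M2) = exp(−0.00044 × 400) = 0.838618
R(M3) = exp(−0.000061 × 400) = 0.975895
R(M4) = exp(−0.00052 × 400) = 0.812207
R(M5) = exp(−0.00032 × 400) = 0.879853
R(M6) = exp(−0.00041 × 400) = 0.848742
R(M7) = exp(−0.00017 × 400) = 0.934260
Series (M1 and M2): 0.961943 × 0.838618 = 0.806703
Series (M3 and M4): 0.975895 × 0.812207 = 0.792629
Parallel ([0.806703] and [0.792629]): 1 − (1 − 0.806703)(1 − 0.792629) = 0.959916
Series (M6 and M7): 0.848742 × 0.934260 = 0.792946
Parallel (M5 and [0.792946]): 1 − (1 − 0.879853)(1 − 0.792946) = 0.975123
Series ([0.959916] and [0.975123]): 0.959916 × 0.975123 = 0.9360

0.9360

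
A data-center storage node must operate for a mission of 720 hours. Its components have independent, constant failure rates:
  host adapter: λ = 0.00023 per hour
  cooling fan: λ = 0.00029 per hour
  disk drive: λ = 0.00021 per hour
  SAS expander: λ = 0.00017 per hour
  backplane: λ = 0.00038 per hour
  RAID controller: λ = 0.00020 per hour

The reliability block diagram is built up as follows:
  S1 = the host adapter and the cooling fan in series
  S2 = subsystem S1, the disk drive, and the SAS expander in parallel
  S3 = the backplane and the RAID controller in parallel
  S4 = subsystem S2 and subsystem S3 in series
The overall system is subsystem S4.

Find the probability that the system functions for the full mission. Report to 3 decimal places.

R(host adapter) = exp(−0.00023 × 720) = 0.84739
R(cooling fan) = exp(−0.00029 × 720) = 0.81156
R(disk drive) = exp(−0.00021 × 720) = 0.85968
R(SAS expander) = exp(−0.00017 × 720) = 0.88479
R(backplane) = exp(−0.00038 × 720) = 0.76064
R(RAID controller) = exp(−0.00020 × 720) = 0.86589
Series (host adapter and cooling fan): 0.84739 × 0.81156 = 0.68771
Parallel ([0.68771], disk drive, and SAS expander): 1 − (1 − 0.68771)(1 − 0.85968)(1 − 0.88479) = 0.99495
Parallel (backplane and RAID controller): 1 − (1 − 0.76064)(1 − 0.86589) = 0.96790
Series ([0.99495] and [0.96790]): 0.99495 × 0.96790 = 0.963

0.963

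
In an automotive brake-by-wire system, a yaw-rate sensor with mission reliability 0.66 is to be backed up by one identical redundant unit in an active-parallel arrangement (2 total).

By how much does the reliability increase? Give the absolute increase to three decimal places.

0.224

R_before = 0.66
R_after = 1 − (1 − 0.66)^2 = 0.884
ΔR = 0.884 − 0.66 = 0.224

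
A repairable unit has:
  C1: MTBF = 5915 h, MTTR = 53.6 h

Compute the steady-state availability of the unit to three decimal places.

A(C1) = MTBF/(MTBF+MTTR) = 5915/(5915+53.6) = 0.991

0.991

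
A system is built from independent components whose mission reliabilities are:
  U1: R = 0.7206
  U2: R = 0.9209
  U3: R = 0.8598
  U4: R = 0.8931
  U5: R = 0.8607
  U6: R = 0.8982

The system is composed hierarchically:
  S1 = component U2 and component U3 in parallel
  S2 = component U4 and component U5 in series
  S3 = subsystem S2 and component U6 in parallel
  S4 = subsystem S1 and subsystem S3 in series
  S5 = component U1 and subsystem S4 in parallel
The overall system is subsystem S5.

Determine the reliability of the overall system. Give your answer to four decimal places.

0.9904

Parallel (U2 and U3): 1 − (1 − 0.920900)(1 − 0.859800) = 0.988910
Series (U4 and U5): 0.893100 × 0.860700 = 0.768691
Parallel ([0.768691] and U6): 1 − (1 − 0.768691)(1 − 0.898200) = 0.976453
Series ([0.988910] and [0.976453]): 0.988910 × 0.976453 = 0.965624
Parallel (U1 and [0.965624]): 1 − (1 − 0.720600)(1 − 0.965624) = 0.9904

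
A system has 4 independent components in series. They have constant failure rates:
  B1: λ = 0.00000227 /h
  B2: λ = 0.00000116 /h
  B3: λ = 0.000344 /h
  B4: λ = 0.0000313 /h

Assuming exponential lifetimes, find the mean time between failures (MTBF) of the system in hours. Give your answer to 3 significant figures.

2640

Series of exponential components: λ_sys = Σ λ_i
λ_sys = 0.00000227 + 0.00000116 + 0.000344 + 0.0000313 = 3.7873e-04 /h
MTBF = 1 / λ_sys = 2640 h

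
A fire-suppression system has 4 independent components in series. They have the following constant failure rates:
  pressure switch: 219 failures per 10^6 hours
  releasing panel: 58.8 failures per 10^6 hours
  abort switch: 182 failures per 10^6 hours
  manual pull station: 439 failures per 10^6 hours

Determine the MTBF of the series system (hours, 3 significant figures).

1110

Series of exponential components: λ_sys = Σ λ_i
λ_sys = 0.000219 + 0.0000588 + 0.000182 + 0.000439 = 8.9880e-04 /h
MTBF = 1 / λ_sys = 1110 h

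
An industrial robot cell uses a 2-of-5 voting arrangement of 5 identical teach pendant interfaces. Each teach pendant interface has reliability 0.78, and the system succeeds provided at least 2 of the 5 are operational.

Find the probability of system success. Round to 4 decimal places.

R = Σ_{i=2}^{5} C(5,i) p^i (1−p)^{5−i} with p = 0.78
C(5,2)·0.78^2·0.22^3 = 0.064782
C(5,3)·0.78^3·0.22^2 = 0.229683
C(5,4)·0.78^4·0.22^1 = 0.407166
C(5,5)·0.78^5·0.22^0 = 0.288717
Sum = 0.9903

0.9903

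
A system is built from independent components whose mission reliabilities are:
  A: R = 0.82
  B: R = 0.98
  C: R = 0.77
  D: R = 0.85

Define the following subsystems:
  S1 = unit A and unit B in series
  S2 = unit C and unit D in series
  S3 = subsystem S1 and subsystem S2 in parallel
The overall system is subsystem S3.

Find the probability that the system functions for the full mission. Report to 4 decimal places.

Series (A and B): 0.820000 × 0.980000 = 0.803600
Series (C and D): 0.770000 × 0.850000 = 0.654500
Parallel ([0.803600] and [0.654500]): 1 − (1 − 0.803600)(1 − 0.654500) = 0.9321

0.9321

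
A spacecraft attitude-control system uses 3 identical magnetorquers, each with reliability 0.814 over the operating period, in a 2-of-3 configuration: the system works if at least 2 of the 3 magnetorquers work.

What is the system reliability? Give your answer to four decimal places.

R = Σ_{i=2}^{3} C(3,i) p^i (1−p)^{3−i} with p = 0.814
C(3,2)·0.814^2·0.186^1 = 0.369729
C(3,3)·0.814^3·0.186^0 = 0.539353
Sum = 0.9091

0.9091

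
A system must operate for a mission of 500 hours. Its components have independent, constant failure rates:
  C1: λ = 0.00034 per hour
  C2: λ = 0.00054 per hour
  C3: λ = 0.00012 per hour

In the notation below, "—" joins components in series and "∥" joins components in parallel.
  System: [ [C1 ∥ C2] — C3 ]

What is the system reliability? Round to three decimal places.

0.907

R(C1) = exp(−0.00034 × 500) = 0.84366
R(C2) = exp(−0.00054 × 500) = 0.76338
R(C3) = exp(−0.00012 × 500) = 0.94176
Parallel (C1 and C2): 1 − (1 − 0.84366)(1 − 0.76338) = 0.96301
Series ([0.96301] and C3): 0.96301 × 0.94176 = 0.907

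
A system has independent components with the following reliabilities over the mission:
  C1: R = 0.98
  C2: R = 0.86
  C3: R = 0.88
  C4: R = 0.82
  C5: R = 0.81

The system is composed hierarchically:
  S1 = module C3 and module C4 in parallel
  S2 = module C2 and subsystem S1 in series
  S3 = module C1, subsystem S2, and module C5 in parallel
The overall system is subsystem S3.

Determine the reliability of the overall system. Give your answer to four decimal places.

Parallel (C3 and C4): 1 − (1 − 0.880000)(1 − 0.820000) = 0.978400
Series (C2 and [0.978400]): 0.860000 × 0.978400 = 0.841424
Parallel (C1, [0.841424], and C5): 1 − (1 − 0.980000)(1 − 0.841424)(1 − 0.810000) = 0.9994

0.9994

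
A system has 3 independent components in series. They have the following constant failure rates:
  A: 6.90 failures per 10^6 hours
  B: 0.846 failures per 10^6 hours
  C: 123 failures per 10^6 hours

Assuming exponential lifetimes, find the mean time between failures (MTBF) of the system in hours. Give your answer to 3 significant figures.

7650

Series of exponential components: λ_sys = Σ λ_i
λ_sys = 0.00000690 + 0.000000846 + 0.000123 = 1.3075e-04 /h
MTBF = 1 / λ_sys = 7650 h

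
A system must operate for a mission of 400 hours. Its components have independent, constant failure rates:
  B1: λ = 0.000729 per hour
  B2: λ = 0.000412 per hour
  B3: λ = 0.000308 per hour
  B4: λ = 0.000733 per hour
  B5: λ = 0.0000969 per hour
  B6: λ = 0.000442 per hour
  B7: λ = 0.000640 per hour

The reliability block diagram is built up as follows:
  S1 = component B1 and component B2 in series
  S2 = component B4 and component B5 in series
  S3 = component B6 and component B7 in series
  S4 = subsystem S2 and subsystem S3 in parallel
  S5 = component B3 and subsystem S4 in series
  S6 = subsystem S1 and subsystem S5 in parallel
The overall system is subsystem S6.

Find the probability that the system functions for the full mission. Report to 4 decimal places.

R(B1) = exp(−0.000729 × 400) = 0.747067
R(B2) = exp(−0.000412 × 400) = 0.848063
R(B3) = exp(−0.000308 × 400) = 0.884087
R(B4) = exp(−0.000733 × 400) = 0.745873
R(B5) = exp(−0.0000969 × 400) = 0.961982
R(B6) = exp(−0.000442 × 400) = 0.837947
R(B7) = exp(−0.000640 × 400) = 0.774142
Series (B1 and B2): 0.747067 × 0.848063 = 0.633560
Series (B4 and B5): 0.745873 × 0.961982 = 0.717516
Series (B6 and B7): 0.837947 × 0.774142 = 0.648690
Parallel ([0.717516] and [0.648690]): 1 − (1 − 0.717516)(1 − 0.648690) = 0.900761
Series (B3 and [0.900761]): 0.884087 × 0.900761 = 0.796351
Parallel ([0.633560] and [0.796351]): 1 − (1 − 0.633560)(1 − 0.796351) = 0.9254

0.9254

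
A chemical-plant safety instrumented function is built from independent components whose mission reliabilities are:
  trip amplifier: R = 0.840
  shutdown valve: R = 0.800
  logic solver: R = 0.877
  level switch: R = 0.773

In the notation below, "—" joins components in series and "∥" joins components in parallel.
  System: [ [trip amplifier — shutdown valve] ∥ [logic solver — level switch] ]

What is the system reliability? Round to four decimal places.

0.8944

Series (trip amplifier and shutdown valve): 0.840000 × 0.800000 = 0.672000
Series (logic solver and level switch): 0.877000 × 0.773000 = 0.677921
Parallel ([0.672000] and [0.677921]): 1 − (1 − 0.672000)(1 − 0.677921) = 0.8944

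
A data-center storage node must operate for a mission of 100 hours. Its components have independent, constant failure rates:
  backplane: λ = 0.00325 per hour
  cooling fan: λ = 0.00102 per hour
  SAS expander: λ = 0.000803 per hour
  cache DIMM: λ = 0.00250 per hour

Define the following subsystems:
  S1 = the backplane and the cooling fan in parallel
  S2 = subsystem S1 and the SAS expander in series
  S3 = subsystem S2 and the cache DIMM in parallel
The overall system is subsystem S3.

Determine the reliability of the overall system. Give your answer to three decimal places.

R(backplane) = exp(−0.00325 × 100) = 0.72253
R(cooling fan) = exp(−0.00102 × 100) = 0.90303
R(SAS expander) = exp(−0.000803 × 100) = 0.92284
R(cache DIMM) = exp(−0.00250 × 100) = 0.77880
Parallel (backplane and cooling fan): 1 − (1 − 0.72253)(1 − 0.90303) = 0.97309
Series ([0.97309] and SAS expander): 0.97309 × 0.92284 = 0.89801
Parallel ([0.89801] and cache DIMM): 1 − (1 − 0.89801)(1 − 0.77880) = 0.977

0.977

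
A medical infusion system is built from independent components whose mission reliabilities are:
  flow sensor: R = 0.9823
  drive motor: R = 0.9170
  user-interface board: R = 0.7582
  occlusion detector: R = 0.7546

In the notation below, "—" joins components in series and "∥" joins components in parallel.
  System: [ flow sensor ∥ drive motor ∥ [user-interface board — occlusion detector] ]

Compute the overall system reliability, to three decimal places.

Series (user-interface board and occlusion detector): 0.75820 × 0.75460 = 0.57214
Parallel (flow sensor, drive motor, and [0.57214]): 1 − (1 − 0.98230)(1 − 0.91700)(1 − 0.57214) = 0.999

0.999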